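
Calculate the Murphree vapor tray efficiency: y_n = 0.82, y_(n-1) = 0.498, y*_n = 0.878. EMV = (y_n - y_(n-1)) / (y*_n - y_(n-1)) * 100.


Murphree vapor efficiency: EMV = (y_n - y_(n-1)) / (y*_n - y_(n-1)) * 100
EMV = (0.82 - 0.498) / (0.878 - 0.498) * 100 = 0.322 / 0.38 * 100 = 84.74

84.74 %


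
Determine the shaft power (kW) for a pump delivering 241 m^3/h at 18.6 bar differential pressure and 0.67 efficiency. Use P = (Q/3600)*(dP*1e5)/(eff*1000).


Q = 241 / 3600 = 0.0669444 m^3/s
P = 0.0669444 * (18.6 * 1e5) / 0.67 / 1000 = 185.8

185.8 kW


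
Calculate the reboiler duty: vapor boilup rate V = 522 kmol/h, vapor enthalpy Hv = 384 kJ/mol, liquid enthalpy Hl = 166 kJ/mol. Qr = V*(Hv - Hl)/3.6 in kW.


Qr = 522 * (384 - 166) / 3.6 = 522 * 218 / 3.6 = 31610

31610 kW


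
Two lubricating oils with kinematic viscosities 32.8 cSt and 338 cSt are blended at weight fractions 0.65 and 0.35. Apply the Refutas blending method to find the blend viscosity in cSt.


Refutas method: VBN_i = 14.534*ln(ln(visc_i + 0.8)) + 10.975, blended linearly by mass fraction; since VBN is linear in VBI_i = ln(ln(visc_i + 0.8)) and the fractions sum to 1, blend VBI directly: visc = exp(exp(VBI_blend)) - 0.8
VBI_1 = ln(ln(32.8 + 0.8)) = 1.2569
VBI_2 = ln(ln(338 + 0.8)) = 1.76223
VBI_blend = 0.65 * 1.2569 + 0.35 * 1.76223 = 1.43377
visc_blend = exp(exp(1.43377)) - 0.8 = 65.52

65.52 cSt


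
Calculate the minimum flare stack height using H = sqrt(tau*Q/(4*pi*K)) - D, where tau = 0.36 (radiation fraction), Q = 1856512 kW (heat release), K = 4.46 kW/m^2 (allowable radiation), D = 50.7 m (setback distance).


tau*Q/(4*pi*K) = 0.36 * 1856512 / (4 * pi * 4.46) = 11924.9
sqrt(11924.9) = 109.201
H = 109.201 - 50.7 = 58.50

58.50 m


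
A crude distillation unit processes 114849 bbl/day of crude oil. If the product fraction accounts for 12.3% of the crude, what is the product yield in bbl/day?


Crude throughput = 114849 bbl/day
Fraction yield = 12.3%
yield = throughput * fraction / 100
yield = 114849 * 12.3 / 100 = 14126.427

14126.427 bbl/day


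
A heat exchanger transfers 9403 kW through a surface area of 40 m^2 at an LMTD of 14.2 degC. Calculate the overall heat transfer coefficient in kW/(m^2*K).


From Q = U*A*LMTD, U = Q / (A * LMTD)
U = 9403 / (40 * 14.2) = 9403 / 568 = 16.55

16.55 kW/(m^2*K)


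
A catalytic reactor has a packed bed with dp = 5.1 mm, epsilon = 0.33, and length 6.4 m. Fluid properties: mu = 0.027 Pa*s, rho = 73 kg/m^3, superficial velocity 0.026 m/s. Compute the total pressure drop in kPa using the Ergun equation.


dp = 5.1 mm = 0.0051 m
Viscous term = 150*0.027*0.026*(1-0.33)^2 / (0.0051^2*0.33^3) = 50570.3
Inertial term = 1.75*73*0.026^2*(1-0.33) / (0.0051*0.33^3) = 315.697
dP/L = 50570.3 + 315.697 = 50886 Pa/m
dP = 50886 * 6.4 / 1000 = 325.7 kPa

325.7 kPa


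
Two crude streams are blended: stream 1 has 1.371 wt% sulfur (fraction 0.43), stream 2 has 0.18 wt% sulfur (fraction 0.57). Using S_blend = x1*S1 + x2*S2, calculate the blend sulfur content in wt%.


Linear sulfur blending: S_blend = x1*S1 + x2*S2
Contribution 1: 0.43 * 1.371 = 0.58953 wt%
Contribution 2: 0.57 * 0.18 = 0.1026 wt%
S_blend = 0.58953 + 0.1026 = 0.69213

0.69213 wt%


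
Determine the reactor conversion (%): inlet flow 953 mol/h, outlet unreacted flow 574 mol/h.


X = (F_in - F_out) / F_in * 100
Moles reacted = 953 - 574 = 379
X = 379 / 953 * 100
= 0.3977 * 100
= 39.77 %

39.77 %


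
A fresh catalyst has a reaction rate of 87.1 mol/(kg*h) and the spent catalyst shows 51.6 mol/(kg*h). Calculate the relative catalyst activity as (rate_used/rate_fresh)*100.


Activity (%) = (rate_used / rate_fresh) * 100
rate_used = 51.6, rate_fresh = 87.1
= (51.6 / 87.1) * 100
= 0.5924 * 100 = 59.24

59.24 %


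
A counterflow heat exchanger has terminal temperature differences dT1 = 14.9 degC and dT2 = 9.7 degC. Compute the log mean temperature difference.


LMTD = (dT1 - dT2) / ln(dT1/dT2)
= (14.9 - 9.7) / ln(14.9 / 9.7) = 5.2 / 0.429235 = 12.11

12.11 degC


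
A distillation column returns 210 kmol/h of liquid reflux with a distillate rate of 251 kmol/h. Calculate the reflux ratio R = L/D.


Reflux ratio definition: R = L / D (liquid returned / distillate withdrawn)
L = 210 kmol/h, D = 251 kmol/h
R = 210 / 251 = 0.8367

0.8367


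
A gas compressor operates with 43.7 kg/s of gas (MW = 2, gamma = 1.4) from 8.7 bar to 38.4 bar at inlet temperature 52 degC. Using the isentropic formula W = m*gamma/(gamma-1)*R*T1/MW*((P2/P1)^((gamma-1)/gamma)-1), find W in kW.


Isentropic work: W = m*(gamma/(gamma-1))*(R*T1/MW)*((P2/P1)^((gamma-1)/gamma) - 1)
T1 = 52 + 273.15 = 325.15 K
Pressure ratio = 38.4 / 8.7 = 4.41379
Exponent = (1.4 - 1)/1.4 = 0.285714
(P2/P1)^exp - 1 = 4.41379^0.285714 - 1 = 0.528381
W = 43.7 * 1.4 / 0.4 * 8.314 * 325.15 / 2 * 0.528381 = 109200

109200 kW


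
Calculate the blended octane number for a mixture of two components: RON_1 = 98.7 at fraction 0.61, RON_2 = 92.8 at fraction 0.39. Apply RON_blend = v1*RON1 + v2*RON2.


Linear blending: RON_blend = sum(vi * RONi)
Contribution 1: 0.61 * 98.7 = 60.207
Contribution 2: 0.39 * 92.8 = 36.192
RON_blend = 60.207 + 36.192 = 96.399

96.399


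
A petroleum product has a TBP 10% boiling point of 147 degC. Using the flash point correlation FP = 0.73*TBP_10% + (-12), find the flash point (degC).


FP = 0.73 * 147 + (-12) = 95.31

95.31 degC


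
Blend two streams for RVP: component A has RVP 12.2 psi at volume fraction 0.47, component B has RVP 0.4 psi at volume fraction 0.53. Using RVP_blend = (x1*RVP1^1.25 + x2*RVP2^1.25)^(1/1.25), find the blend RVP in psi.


Chevron index: RVP_blend = (sum xi*RVPi^1.25)^(1/1.25)
RVP^1.25 terms: 0.47 * 12.2^1.25 + 0.53 * 0.4^1.25 = 10.885
RVP_blend = 10.885^(1/1.25) = 6.752

6.752 psi


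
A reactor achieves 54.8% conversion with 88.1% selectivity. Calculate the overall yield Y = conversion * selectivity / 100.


Overall yield = conversion (%) * selectivity (%) / 100
Conversion = 54.8%, Selectivity = 88.1%
Y = 54.8 * 88.1 / 100
= 48.2788 %

48.2788 %


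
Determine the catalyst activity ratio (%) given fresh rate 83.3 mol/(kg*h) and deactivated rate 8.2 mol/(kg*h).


Activity (%) = (rate_used / rate_fresh) * 100
rate_used = 8.2, rate_fresh = 83.3
= (8.2 / 83.3) * 100
= 0.09844 * 100 = 9.844

9.844 %


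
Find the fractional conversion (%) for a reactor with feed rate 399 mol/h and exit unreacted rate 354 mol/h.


X = (F_in - F_out) / F_in * 100
Moles reacted = 399 - 354 = 45
X = 45 / 399 * 100
= 0.1128 * 100
= 11.28 %

11.28 %


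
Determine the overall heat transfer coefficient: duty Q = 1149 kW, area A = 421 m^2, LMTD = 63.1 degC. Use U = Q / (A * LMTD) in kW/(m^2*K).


From Q = U*A*LMTD, U = Q / (A * LMTD)
U = 1149 / (421 * 63.1) = 1149 / 26565.1 = 0.04325

0.04325 kW/(m^2*K)


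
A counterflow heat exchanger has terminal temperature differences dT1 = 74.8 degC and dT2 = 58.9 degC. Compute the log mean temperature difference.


LMTD = (dT1 - dT2) / ln(dT1/dT2)
= (74.8 - 58.9) / ln(74.8 / 58.9) = 15.9 / 0.238977 = 66.53

66.53 degC


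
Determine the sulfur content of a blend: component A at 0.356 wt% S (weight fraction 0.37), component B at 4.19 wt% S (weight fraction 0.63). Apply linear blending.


Linear sulfur blending: S_blend = x1*S1 + x2*S2
Contribution 1: 0.37 * 0.356 = 0.13172 wt%
Contribution 2: 0.63 * 4.19 = 2.6397 wt%
S_blend = 0.13172 + 2.6397 = 2.77142

2.77142 wt%


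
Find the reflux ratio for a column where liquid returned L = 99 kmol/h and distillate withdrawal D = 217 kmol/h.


Reflux ratio definition: R = L / D (liquid returned / distillate withdrawn)
L = 99 kmol/h, D = 217 kmol/h
R = 99 / 217 = 0.4562

0.4562


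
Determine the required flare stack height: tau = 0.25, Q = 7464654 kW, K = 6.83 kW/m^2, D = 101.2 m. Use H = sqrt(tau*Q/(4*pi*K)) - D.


tau*Q/(4*pi*K) = 0.25 * 7464654 / (4 * pi * 6.83) = 21743
sqrt(21743) = 147.455
H = 147.455 - 101.2 = 46.26

46.26 m


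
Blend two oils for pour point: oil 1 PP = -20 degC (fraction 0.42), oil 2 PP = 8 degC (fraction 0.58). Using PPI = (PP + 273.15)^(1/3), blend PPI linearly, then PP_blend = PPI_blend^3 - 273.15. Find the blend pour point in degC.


PPI_1 = (-20 + 273.15)^(1/3) = 6.325953
PPI_2 = (8 + 273.15)^(1/3) = 6.551077
PPI_blend = 0.42 * 6.325953 + 0.58 * 6.551077 = 6.456525
PP_blend = 6.456525^3 - 273.15 = 269.1513 - 273.15 = -4

-4 degC


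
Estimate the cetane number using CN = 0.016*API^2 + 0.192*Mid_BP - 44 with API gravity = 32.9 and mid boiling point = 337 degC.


CN = 0.016 * 32.9^2 + 0.192 * 337 - 44
CN = 17.31856 + 64.704 - 44 = 38.02256

38.02256


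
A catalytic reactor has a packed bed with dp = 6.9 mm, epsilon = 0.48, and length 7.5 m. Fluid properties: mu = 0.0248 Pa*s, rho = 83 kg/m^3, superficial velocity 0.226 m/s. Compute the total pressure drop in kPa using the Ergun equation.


dp = 6.9 mm = 0.0069 m
Viscous term = 150*0.0248*0.226*(1-0.48)^2 / (0.0069^2*0.48^3) = 43175.4
Inertial term = 1.75*83*0.226^2*(1-0.48) / (0.0069*0.48^3) = 5055.49
dP/L = 43175.4 + 5055.49 = 48230.9 Pa/m
dP = 48230.9 * 7.5 / 1000 = 361.7 kPa

361.7 kPa


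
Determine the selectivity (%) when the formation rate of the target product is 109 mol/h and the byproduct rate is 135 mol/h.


Selectivity = desired / (desired + undesired) * 100
Total products = 109 + 135 = 244 mol/h
S = 109 / 244 * 100
= 0.4467 * 100
= 44.67 %

44.67 %


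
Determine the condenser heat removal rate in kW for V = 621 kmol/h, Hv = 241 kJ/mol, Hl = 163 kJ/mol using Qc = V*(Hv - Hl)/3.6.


Qc = 621 * (241 - 163) / 3.6 = 621 * 78 / 3.6 = 13460

13460 kW


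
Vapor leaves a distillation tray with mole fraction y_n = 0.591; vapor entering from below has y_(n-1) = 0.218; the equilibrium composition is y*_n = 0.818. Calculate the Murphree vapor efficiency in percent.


Murphree vapor efficiency: EMV = (y_n - y_(n-1)) / (y*_n - y_(n-1)) * 100
EMV = (0.591 - 0.218) / (0.818 - 0.218) * 100 = 0.373 / 0.6 * 100 = 62.17

62.17 %


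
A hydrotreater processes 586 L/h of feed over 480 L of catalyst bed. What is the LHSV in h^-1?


LHSV = volumetric feed rate / catalyst volume
= 586 L/h / 480 L
= 1.221 h^-1

1.221 h^-1


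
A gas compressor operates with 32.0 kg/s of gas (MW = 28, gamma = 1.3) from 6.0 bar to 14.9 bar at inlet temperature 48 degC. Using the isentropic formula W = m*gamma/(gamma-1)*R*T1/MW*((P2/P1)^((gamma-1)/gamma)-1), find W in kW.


Isentropic work: W = m*(gamma/(gamma-1))*(R*T1/MW)*((P2/P1)^((gamma-1)/gamma) - 1)
T1 = 48 + 273.15 = 321.15 K
Pressure ratio = 14.9 / 6.0 = 2.48333
Exponent = (1.3 - 1)/1.3 = 0.230769
(P2/P1)^exp - 1 = 2.48333^0.230769 - 1 = 0.233564
W = 32.0 * 1.3 / 0.3 * 8.314 * 321.15 / 28 * 0.233564 = 3088

3088 kW


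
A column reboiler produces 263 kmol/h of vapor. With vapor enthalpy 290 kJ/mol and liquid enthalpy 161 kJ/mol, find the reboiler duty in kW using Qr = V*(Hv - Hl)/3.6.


Qr = 263 * (290 - 161) / 3.6 = 263 * 129 / 3.6 = 9424

9424 kW


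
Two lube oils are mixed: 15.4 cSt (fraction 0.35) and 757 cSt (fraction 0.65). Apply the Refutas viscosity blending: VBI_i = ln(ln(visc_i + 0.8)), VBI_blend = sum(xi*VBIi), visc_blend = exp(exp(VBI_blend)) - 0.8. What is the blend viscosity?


Refutas method: VBN_i = 14.534*ln(ln(visc_i + 0.8)) + 10.975, blended linearly by mass fraction; since VBN is linear in VBI_i = ln(ln(visc_i + 0.8)) and the fractions sum to 1, blend VBI directly: visc = exp(exp(VBI_blend)) - 0.8
VBI_1 = ln(ln(15.4 + 0.8)) = 1.02425
VBI_2 = ln(ln(757 + 0.8)) = 1.89167
VBI_blend = 0.35 * 1.02425 + 0.65 * 1.89167 = 1.58807
visc_blend = exp(exp(1.58807)) - 0.8 = 132.7

132.7 cSt


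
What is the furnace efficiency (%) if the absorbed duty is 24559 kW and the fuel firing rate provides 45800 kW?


Furnace efficiency = Q_absorbed / Q_fuel * 100
= 24559 / 45800 * 100 = 53.62

53.62 %


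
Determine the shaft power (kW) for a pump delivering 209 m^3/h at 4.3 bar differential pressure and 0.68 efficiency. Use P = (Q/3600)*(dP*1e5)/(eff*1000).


Q = 209 / 3600 = 0.0580556 m^3/s
P = 0.0580556 * (4.3 * 1e5) / 0.68 / 1000 = 36.71

36.71 kW


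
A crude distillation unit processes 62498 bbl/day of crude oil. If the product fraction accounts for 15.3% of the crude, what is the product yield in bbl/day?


Crude throughput = 62498 bbl/day
Fraction yield = 15.3%
yield = throughput * fraction / 100
yield = 62498 * 15.3 / 100 = 9562.194

9562.194 bbl/day


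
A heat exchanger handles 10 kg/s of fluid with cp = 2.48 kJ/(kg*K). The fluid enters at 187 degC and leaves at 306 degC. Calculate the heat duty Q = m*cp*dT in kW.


Q = m_dot * cp * delta_T
delta_T = 306 - 187 = 119 K
Q = 10 * 2.48 * 119
= 24.8 * 119
= 2951.2 kW

2951.2 kW


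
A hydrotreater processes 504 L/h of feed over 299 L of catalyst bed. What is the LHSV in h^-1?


LHSV = volumetric feed rate / catalyst volume
= 504 L/h / 299 L
= 1.686 h^-1

1.686 h^-1


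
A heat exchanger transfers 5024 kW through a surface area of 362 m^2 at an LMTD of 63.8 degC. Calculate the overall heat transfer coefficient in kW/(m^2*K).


From Q = U*A*LMTD, U = Q / (A * LMTD)
U = 5024 / (362 * 63.8) = 5024 / 23095.6 = 0.2175

0.2175 kW/(m^2*K)


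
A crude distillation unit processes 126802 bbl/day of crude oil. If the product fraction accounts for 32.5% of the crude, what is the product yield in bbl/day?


Crude throughput = 126802 bbl/day
Fraction yield = 32.5%
yield = throughput * fraction / 100
yield = 126802 * 32.5 / 100 = 41210.65

41210.65 bbl/day


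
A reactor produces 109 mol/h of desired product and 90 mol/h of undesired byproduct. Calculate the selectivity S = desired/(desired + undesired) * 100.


Selectivity = desired / (desired + undesired) * 100
Total products = 109 + 90 = 199 mol/h
S = 109 / 199 * 100
= 0.5477 * 100
= 54.77 %

54.77 %


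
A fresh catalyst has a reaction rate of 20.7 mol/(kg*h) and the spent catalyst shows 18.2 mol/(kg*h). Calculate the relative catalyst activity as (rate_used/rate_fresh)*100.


Activity (%) = (rate_used / rate_fresh) * 100
rate_used = 18.2, rate_fresh = 20.7
= (18.2 / 20.7) * 100
= 0.8792 * 100 = 87.92

87.92 %


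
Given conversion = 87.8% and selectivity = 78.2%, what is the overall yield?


Overall yield = conversion (%) * selectivity (%) / 100
Conversion = 87.8%, Selectivity = 78.2%
Y = 87.8 * 78.2 / 100
= 68.6596 %

68.6596 %


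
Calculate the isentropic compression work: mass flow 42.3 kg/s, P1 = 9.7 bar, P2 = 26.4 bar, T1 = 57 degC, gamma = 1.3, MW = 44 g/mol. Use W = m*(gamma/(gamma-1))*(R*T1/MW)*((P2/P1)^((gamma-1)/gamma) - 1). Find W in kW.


Isentropic work: W = m*(gamma/(gamma-1))*(R*T1/MW)*((P2/P1)^((gamma-1)/gamma) - 1)
T1 = 57 + 273.15 = 330.15 K
Pressure ratio = 26.4 / 9.7 = 2.72165
Exponent = (1.3 - 1)/1.3 = 0.230769
(P2/P1)^exp - 1 = 2.72165^0.230769 - 1 = 0.259928
W = 42.3 * 1.3 / 0.3 * 8.314 * 330.15 / 44 * 0.259928 = 2972

2972 kW


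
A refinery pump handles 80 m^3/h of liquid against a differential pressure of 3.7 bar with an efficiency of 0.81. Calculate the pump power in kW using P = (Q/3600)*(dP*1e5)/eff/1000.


Q = 80 / 3600 = 0.0222222 m^3/s
P = 0.0222222 * (3.7 * 1e5) / 0.81 / 1000 = 10.15

10.15 kW


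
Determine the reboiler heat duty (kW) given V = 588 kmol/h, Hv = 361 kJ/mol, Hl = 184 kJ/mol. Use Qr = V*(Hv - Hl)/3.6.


Qr = 588 * (361 - 184) / 3.6 = 588 * 177 / 3.6 = 28910

28910 kW


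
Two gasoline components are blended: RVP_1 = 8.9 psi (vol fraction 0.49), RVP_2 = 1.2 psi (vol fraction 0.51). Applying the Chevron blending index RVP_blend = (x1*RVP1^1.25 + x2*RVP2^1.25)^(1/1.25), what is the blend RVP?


Chevron index: RVP_blend = (sum xi*RVPi^1.25)^(1/1.25)
RVP^1.25 terms: 0.49 * 8.9^1.25 + 0.51 * 1.2^1.25 = 8.17294
RVP_blend = 8.17294^(1/1.25) = 5.369

5.369 psi


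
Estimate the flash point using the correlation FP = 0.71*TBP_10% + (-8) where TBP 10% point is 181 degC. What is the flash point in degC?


FP = 0.71 * 181 + (-8) = 120.51

120.51 degC


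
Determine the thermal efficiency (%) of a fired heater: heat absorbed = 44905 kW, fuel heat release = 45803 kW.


Furnace efficiency = Q_absorbed / Q_fuel * 100
= 44905 / 45803 * 100 = 98.04

98.04 %


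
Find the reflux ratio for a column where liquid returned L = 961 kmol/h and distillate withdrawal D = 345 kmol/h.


Reflux ratio definition: R = L / D (liquid returned / distillate withdrawn)
L = 961 kmol/h, D = 345 kmol/h
R = 961 / 345 = 2.786

2.786


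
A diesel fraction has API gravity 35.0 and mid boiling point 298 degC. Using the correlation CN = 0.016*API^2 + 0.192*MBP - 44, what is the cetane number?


CN = 0.016 * 35.0^2 + 0.192 * 298 - 44
CN = 19.6 + 57.216 - 44 = 32.816

32.816


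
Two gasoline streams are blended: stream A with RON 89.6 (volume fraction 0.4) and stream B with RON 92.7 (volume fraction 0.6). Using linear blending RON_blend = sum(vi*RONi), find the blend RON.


Linear blending: RON_blend = sum(vi * RONi)
Contribution 1: 0.4 * 89.6 = 35.84
Contribution 2: 0.6 * 92.7 = 55.62
RON_blend = 35.84 + 55.62 = 91.46

91.46


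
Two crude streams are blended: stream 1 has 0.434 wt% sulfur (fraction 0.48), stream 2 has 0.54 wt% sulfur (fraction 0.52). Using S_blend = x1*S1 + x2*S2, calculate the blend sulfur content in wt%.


Linear sulfur blending: S_blend = x1*S1 + x2*S2
Contribution 1: 0.48 * 0.434 = 0.20832 wt%
Contribution 2: 0.52 * 0.54 = 0.2808 wt%
S_blend = 0.20832 + 0.2808 = 0.48912

0.48912 wt%


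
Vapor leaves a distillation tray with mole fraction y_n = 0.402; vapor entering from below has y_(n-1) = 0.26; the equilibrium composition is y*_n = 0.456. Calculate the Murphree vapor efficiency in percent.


Murphree vapor efficiency: EMV = (y_n - y_(n-1)) / (y*_n - y_(n-1)) * 100
EMV = (0.402 - 0.26) / (0.456 - 0.26) * 100 = 0.142 / 0.196 * 100 = 72.45

72.45 %


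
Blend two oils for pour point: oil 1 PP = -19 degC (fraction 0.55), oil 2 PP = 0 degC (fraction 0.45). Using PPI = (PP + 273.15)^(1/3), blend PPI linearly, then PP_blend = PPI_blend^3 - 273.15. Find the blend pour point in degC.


PPI_1 = (-19 + 273.15)^(1/3) = 6.334272
PPI_2 = (0 + 273.15)^(1/3) = 6.488342
PPI_blend = 0.55 * 6.334272 + 0.45 * 6.488342 = 6.403604
PP_blend = 6.403604^3 - 273.15 = 262.5871 - 273.15 = -10.56

-10.56 degC


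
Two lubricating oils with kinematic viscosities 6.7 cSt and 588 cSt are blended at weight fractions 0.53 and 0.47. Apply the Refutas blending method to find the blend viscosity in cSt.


Refutas method: VBN_i = 14.534*ln(ln(visc_i + 0.8)) + 10.975, blended linearly by mass fraction; since VBN is linear in VBI_i = ln(ln(visc_i + 0.8)) and the fractions sum to 1, blend VBI directly: visc = exp(exp(VBI_blend)) - 0.8
VBI_1 = ln(ln(6.7 + 0.8)) = 0.700571
VBI_2 = ln(ln(588 + 0.8)) = 1.85287
VBI_blend = 0.53 * 0.700571 + 0.47 * 1.85287 = 1.24215
visc_blend = exp(exp(1.24215)) - 0.8 = 31.11

31.11 cSt


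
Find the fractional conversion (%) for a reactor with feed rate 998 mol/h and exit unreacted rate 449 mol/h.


X = (F_in - F_out) / F_in * 100
Moles reacted = 998 - 449 = 549
X = 549 / 998 * 100
= 0.5501 * 100
= 55.01 %

55.01 %


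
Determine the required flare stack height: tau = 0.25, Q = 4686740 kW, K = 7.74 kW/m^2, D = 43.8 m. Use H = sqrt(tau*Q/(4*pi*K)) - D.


tau*Q/(4*pi*K) = 0.25 * 4686740 / (4 * pi * 7.74) = 12046.5
sqrt(12046.5) = 109.757
H = 109.757 - 43.8 = 65.96

65.96 m


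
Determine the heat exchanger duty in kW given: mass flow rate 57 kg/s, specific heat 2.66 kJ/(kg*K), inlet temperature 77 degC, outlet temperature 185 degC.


Q = m_dot * cp * delta_T
delta_T = 185 - 77 = 108 K
Q = 57 * 2.66 * 108
= 151.62 * 108
= 16374.96 kW

16374.96 kW


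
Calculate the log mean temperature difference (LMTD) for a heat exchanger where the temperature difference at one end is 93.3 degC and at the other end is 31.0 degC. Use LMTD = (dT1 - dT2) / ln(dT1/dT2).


LMTD = (dT1 - dT2) / ln(dT1/dT2)
= (93.3 - 31.0) / ln(93.3 / 31.0) = 62.3 / 1.10183 = 56.54

56.54 degC


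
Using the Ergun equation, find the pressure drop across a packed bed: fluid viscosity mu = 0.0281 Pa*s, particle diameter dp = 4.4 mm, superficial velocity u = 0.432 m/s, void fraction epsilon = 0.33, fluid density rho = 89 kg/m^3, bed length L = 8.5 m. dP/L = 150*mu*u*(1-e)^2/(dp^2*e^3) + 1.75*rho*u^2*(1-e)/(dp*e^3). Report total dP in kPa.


dp = 4.4 mm = 0.0044 m
Viscous term = 150*0.0281*0.432*(1-0.33)^2 / (0.0044^2*0.33^3) = 1174850
Inertial term = 1.75*89*0.432^2*(1-0.33) / (0.0044*0.33^3) = 123162
dP/L = 1174850 + 123162 = 1298010 Pa/m
dP = 1298010 * 8.5 / 1000 = 11030 kPa

11030 kPa


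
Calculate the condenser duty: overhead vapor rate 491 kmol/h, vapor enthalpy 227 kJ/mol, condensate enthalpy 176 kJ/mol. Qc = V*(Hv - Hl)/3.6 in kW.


Qc = 491 * (227 - 176) / 3.6 = 491 * 51 / 3.6 = 6956

6956 kW


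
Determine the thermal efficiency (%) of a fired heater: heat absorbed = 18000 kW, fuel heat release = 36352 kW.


Furnace efficiency = Q_absorbed / Q_fuel * 100
= 18000 / 36352 * 100 = 49.52

49.52 %


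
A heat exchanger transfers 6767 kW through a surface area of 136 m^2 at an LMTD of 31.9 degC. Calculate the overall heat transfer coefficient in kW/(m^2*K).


From Q = U*A*LMTD, U = Q / (A * LMTD)
U = 6767 / (136 * 31.9) = 6767 / 4338.4 = 1.560

1.560 kW/(m^2*K)


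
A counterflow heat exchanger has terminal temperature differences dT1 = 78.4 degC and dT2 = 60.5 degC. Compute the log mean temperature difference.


LMTD = (dT1 - dT2) / ln(dT1/dT2)
= (78.4 - 60.5) / ln(78.4 / 60.5) = 17.9 / 0.259181 = 69.06

69.06 degC


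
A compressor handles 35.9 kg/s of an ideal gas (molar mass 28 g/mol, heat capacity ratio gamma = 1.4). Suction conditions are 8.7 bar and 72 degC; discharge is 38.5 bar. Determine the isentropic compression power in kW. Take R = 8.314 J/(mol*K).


Isentropic work: W = m*(gamma/(gamma-1))*(R*T1/MW)*((P2/P1)^((gamma-1)/gamma) - 1)
T1 = 72 + 273.15 = 345.15 K
Pressure ratio = 38.5 / 8.7 = 4.42529
Exponent = (1.4 - 1)/1.4 = 0.285714
(P2/P1)^exp - 1 = 4.42529^0.285714 - 1 = 0.529518
W = 35.9 * 1.4 / 0.4 * 8.314 * 345.15 / 28 * 0.529518 = 6819

6819 kW


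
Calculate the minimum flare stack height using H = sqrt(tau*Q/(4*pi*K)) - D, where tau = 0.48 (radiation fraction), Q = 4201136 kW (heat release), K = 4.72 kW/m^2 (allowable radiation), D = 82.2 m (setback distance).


tau*Q/(4*pi*K) = 0.48 * 4201136 / (4 * pi * 4.72) = 33998.2
sqrt(33998.2) = 184.386
H = 184.386 - 82.2 = 102.2

102.2 m


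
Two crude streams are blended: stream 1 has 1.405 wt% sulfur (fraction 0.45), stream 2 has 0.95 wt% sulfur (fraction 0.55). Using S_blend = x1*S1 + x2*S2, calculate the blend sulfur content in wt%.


Linear sulfur blending: S_blend = x1*S1 + x2*S2
Contribution 1: 0.45 * 1.405 = 0.63225 wt%
Contribution 2: 0.55 * 0.95 = 0.5225 wt%
S_blend = 0.63225 + 0.5225 = 1.15475

1.15475 wt%


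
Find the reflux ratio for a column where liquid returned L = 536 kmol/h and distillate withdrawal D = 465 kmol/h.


Reflux ratio definition: R = L / D (liquid returned / distillate withdrawn)
L = 536 kmol/h, D = 465 kmol/h
R = 536 / 465 = 1.153

1.153


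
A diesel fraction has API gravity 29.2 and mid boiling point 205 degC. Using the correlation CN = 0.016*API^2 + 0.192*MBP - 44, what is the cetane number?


CN = 0.016 * 29.2^2 + 0.192 * 205 - 44
CN = 13.64224 + 39.36 - 44 = 9.00224

9.00224


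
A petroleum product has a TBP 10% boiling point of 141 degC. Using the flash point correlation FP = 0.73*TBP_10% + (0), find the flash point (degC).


FP = 0.73 * 141 + (0) = 102.93

102.93 degC


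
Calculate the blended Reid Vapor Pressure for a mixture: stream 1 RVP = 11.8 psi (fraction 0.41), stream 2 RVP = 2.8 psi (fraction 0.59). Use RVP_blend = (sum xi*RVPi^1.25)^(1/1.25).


Chevron index: RVP_blend = (sum xi*RVPi^1.25)^(1/1.25)
RVP^1.25 terms: 0.41 * 11.8^1.25 + 0.59 * 2.8^1.25 = 11.1038
RVP_blend = 11.1038^(1/1.25) = 6.861

6.861 psi


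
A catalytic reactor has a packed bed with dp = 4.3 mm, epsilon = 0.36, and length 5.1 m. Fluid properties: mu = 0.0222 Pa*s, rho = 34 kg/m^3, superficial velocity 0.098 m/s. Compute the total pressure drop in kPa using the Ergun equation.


dp = 4.3 mm = 0.0043 m
Viscous term = 150*0.0222*0.098*(1-0.36)^2 / (0.0043^2*0.36^3) = 154948
Inertial term = 1.75*34*0.098^2*(1-0.36) / (0.0043*0.36^3) = 1822.94
dP/L = 154948 + 1822.94 = 156771 Pa/m
dP = 156771 * 5.1 / 1000 = 799.5 kPa

799.5 kPa


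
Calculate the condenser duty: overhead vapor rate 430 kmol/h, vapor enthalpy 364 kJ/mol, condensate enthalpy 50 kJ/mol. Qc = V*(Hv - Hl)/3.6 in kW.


Qc = 430 * (364 - 50) / 3.6 = 430 * 314 / 3.6 = 37510

37510 kW


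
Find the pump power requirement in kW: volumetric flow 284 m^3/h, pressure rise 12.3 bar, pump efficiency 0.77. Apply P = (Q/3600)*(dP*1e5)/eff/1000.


Q = 284 / 3600 = 0.0788889 m^3/s
P = 0.0788889 * (12.3 * 1e5) / 0.77 / 1000 = 126.0

126.0 kW


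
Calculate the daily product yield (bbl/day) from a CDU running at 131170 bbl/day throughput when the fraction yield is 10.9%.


Crude throughput = 131170 bbl/day
Fraction yield = 10.9%
yield = throughput * fraction / 100
yield = 131170 * 10.9 / 100 = 14297.53

14297.53 bbl/day


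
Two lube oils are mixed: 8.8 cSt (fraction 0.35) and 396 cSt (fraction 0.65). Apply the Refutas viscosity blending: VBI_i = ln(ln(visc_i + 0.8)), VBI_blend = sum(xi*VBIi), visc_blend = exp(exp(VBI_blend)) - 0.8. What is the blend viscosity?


Refutas method: VBN_i = 14.534*ln(ln(visc_i + 0.8)) + 10.975, blended linearly by mass fraction; since VBN is linear in VBI_i = ln(ln(visc_i + 0.8)) and the fractions sum to 1, blend VBI directly: visc = exp(exp(VBI_blend)) - 0.8
VBI_1 = ln(ln(8.8 + 0.8)) = 0.816145
VBI_2 = ln(ln(396 + 0.8)) = 1.78899
VBI_blend = 0.35 * 0.816145 + 0.65 * 1.78899 = 1.44849
visc_blend = exp(exp(1.44849)) - 0.8 = 69.78

69.78 cSt


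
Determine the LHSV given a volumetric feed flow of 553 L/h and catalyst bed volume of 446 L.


LHSV = volumetric feed rate / catalyst volume
= 553 L/h / 446 L
= 1.240 h^-1

1.240 h^-1


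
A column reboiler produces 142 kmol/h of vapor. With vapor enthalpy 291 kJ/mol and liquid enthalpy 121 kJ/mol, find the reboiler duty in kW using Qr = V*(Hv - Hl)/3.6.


Qr = 142 * (291 - 121) / 3.6 = 142 * 170 / 3.6 = 6706

6706 kW


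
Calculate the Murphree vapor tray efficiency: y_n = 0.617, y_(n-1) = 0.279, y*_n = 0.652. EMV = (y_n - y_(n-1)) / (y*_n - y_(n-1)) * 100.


Murphree vapor efficiency: EMV = (y_n - y_(n-1)) / (y*_n - y_(n-1)) * 100
EMV = (0.617 - 0.279) / (0.652 - 0.279) * 100 = 0.338 / 0.373 * 100 = 90.62

90.62 %


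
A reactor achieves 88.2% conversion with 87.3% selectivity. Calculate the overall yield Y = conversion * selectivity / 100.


Overall yield = conversion (%) * selectivity (%) / 100
Conversion = 88.2%, Selectivity = 87.3%
Y = 88.2 * 87.3 / 100
= 76.9986 %

76.9986 %


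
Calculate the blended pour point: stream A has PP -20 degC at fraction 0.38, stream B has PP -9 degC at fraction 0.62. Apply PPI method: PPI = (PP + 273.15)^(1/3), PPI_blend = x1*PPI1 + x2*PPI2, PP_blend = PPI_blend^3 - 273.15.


PPI_1 = (-20 + 273.15)^(1/3) = 6.325953
PPI_2 = (-9 + 273.15)^(1/3) = 6.416283
PPI_blend = 0.38 * 6.325953 + 0.62 * 6.416283 = 6.381958
PP_blend = 6.381958^3 - 273.15 = 259.9332 - 273.15 = -13.22

-13.22 degC


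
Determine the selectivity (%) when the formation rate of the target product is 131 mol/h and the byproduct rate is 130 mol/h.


Selectivity = desired / (desired + undesired) * 100
Total products = 131 + 130 = 261 mol/h
S = 131 / 261 * 100
= 0.5019 * 100
= 50.19 %

50.19 %


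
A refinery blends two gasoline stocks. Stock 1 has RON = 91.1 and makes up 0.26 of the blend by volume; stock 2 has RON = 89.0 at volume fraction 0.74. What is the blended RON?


Linear blending: RON_blend = sum(vi * RONi)
Contribution 1: 0.26 * 91.1 = 23.686
Contribution 2: 0.74 * 89.0 = 65.86
RON_blend = 23.686 + 65.86 = 89.546

89.546


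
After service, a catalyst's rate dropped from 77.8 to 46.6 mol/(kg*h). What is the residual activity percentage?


Activity (%) = (rate_used / rate_fresh) * 100
rate_used = 46.6, rate_fresh = 77.8
= (46.6 / 77.8) * 100
= 0.5990 * 100 = 59.90

59.90 %


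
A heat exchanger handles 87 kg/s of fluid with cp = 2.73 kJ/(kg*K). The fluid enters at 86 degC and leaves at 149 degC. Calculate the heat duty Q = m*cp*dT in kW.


Q = m_dot * cp * delta_T
delta_T = 149 - 86 = 63 K
Q = 87 * 2.73 * 63
= 237.51 * 63
= 14963.13 kW

14963.13 kW


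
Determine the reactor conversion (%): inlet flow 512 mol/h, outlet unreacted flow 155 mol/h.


X = (F_in - F_out) / F_in * 100
Moles reacted = 512 - 155 = 357
X = 357 / 512 * 100
= 0.6973 * 100
= 69.73 %

69.73 %


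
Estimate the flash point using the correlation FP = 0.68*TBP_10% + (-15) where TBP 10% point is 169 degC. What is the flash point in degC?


FP = 0.68 * 169 + (-15) = 99.92

99.92 degC


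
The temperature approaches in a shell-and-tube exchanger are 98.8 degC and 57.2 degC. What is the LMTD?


LMTD = (dT1 - dT2) / ln(dT1/dT2)
= (98.8 - 57.2) / ln(98.8 / 57.2) = 41.6 / 0.546544 = 76.11

76.11 degC


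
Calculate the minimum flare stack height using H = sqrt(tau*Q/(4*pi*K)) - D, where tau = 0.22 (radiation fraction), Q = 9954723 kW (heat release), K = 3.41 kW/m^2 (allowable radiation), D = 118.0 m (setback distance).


tau*Q/(4*pi*K) = 0.22 * 9954723 / (4 * pi * 3.41) = 51107.9
sqrt(51107.9) = 226.071
H = 226.071 - 118.0 = 108.1

108.1 m


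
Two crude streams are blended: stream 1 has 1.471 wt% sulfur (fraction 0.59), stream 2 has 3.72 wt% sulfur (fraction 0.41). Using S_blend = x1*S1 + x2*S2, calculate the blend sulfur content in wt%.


Linear sulfur blending: S_blend = x1*S1 + x2*S2
Contribution 1: 0.59 * 1.471 = 0.86789 wt%
Contribution 2: 0.41 * 3.72 = 1.5252 wt%
S_blend = 0.86789 + 1.5252 = 2.39309

2.39309 wt%


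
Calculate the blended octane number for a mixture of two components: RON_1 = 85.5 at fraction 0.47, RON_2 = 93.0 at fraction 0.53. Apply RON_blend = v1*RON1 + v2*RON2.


Linear blending: RON_blend = sum(vi * RONi)
Contribution 1: 0.47 * 85.5 = 40.185
Contribution 2: 0.53 * 93.0 = 49.29
RON_blend = 40.185 + 49.29 = 89.475

89.475


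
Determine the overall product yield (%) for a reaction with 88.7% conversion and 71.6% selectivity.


Overall yield = conversion (%) * selectivity (%) / 100
Conversion = 88.7%, Selectivity = 71.6%
Y = 88.7 * 71.6 / 100
= 63.5092 %

63.5092 %


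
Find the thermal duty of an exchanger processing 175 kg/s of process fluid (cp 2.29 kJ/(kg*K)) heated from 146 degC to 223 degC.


Q = m_dot * cp * delta_T
delta_T = 223 - 146 = 77 K
Q = 175 * 2.29 * 77
= 400.75 * 77
= 30857.75 kW

30857.75 kW


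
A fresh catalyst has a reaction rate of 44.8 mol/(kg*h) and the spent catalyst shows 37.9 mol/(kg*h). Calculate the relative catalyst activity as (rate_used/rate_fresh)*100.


Activity (%) = (rate_used / rate_fresh) * 100
rate_used = 37.9, rate_fresh = 44.8
= (37.9 / 44.8) * 100
= 0.8460 * 100 = 84.60

84.60 %


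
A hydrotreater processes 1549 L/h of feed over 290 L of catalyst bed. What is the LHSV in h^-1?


LHSV = volumetric feed rate / catalyst volume
= 1549 L/h / 290 L
= 5.341 h^-1

5.341 h^-1


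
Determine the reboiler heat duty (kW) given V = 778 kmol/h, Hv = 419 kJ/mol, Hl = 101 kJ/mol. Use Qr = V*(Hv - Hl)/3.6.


Qr = 778 * (419 - 101) / 3.6 = 778 * 318 / 3.6 = 68720

68720 kW


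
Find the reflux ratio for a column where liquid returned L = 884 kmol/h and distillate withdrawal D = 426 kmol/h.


Reflux ratio definition: R = L / D (liquid returned / distillate withdrawn)
L = 884 kmol/h, D = 426 kmol/h
R = 884 / 426 = 2.075

2.075


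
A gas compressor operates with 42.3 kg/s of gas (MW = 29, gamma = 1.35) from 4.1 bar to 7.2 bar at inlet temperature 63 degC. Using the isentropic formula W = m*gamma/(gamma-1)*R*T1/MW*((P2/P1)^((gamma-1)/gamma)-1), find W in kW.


Isentropic work: W = m*(gamma/(gamma-1))*(R*T1/MW)*((P2/P1)^((gamma-1)/gamma) - 1)
T1 = 63 + 273.15 = 336.15 K
Pressure ratio = 7.2 / 4.1 = 1.7561
Exponent = (1.35 - 1)/1.35 = 0.259259
(P2/P1)^exp - 1 = 1.7561^0.259259 - 1 = 0.157182
W = 42.3 * 1.35 / 0.35 * 8.314 * 336.15 / 29 * 0.157182 = 2471

2471 kW


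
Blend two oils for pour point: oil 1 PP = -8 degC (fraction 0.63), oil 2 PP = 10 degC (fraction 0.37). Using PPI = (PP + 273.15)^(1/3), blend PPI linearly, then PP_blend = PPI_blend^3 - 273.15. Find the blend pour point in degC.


PPI_1 = (-8 + 273.15)^(1/3) = 6.42437
PPI_2 = (10 + 273.15)^(1/3) = 6.566574
PPI_blend = 0.63 * 6.42437 + 0.37 * 6.566574 = 6.476985
PP_blend = 6.476985^3 - 273.15 = 271.7182 - 273.15 = -1.43

-1.43 degC


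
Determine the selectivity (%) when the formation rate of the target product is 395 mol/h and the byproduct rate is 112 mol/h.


Selectivity = desired / (desired + undesired) * 100
Total products = 395 + 112 = 507 mol/h
S = 395 / 507 * 100
= 0.7791 * 100
= 77.91 %

77.91 %


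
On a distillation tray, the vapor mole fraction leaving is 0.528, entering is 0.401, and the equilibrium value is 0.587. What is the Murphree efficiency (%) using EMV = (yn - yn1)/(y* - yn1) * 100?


Murphree vapor efficiency: EMV = (y_n - y_(n-1)) / (y*_n - y_(n-1)) * 100
EMV = (0.528 - 0.401) / (0.587 - 0.401) * 100 = 0.127 / 0.186 * 100 = 68.28

68.28 %


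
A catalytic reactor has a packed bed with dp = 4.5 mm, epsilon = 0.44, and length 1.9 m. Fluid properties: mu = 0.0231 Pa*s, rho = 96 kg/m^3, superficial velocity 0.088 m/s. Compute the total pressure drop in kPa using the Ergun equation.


dp = 4.5 mm = 0.0045 m
Viscous term = 150*0.0231*0.088*(1-0.44)^2 / (0.0045^2*0.44^3) = 55434.3
Inertial term = 1.75*96*0.088^2*(1-0.44) / (0.0045*0.44^3) = 1900.61
dP/L = 55434.3 + 1900.61 = 57334.9 Pa/m
dP = 57334.9 * 1.9 / 1000 = 108.9 kPa

108.9 kPa


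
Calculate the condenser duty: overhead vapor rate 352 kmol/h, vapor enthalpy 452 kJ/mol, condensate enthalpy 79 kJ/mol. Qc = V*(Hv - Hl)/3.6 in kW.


Qc = 352 * (452 - 79) / 3.6 = 352 * 373 / 3.6 = 36470

36470 kW


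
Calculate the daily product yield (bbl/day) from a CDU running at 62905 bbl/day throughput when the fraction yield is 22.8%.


Crude throughput = 62905 bbl/day
Fraction yield = 22.8%
yield = throughput * fraction / 100
yield = 62905 * 22.8 / 100 = 14342.34

14342.34 bbl/day


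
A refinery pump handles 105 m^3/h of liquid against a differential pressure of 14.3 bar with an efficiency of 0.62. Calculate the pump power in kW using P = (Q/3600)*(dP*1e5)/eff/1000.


Q = 105 / 3600 = 0.0291667 m^3/s
P = 0.0291667 * (14.3 * 1e5) / 0.62 / 1000 = 67.27

67.27 kW


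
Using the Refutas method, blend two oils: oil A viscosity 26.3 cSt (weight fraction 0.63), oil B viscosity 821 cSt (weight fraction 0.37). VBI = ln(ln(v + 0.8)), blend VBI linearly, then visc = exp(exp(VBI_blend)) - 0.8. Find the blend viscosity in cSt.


Refutas method: VBN_i = 14.534*ln(ln(visc_i + 0.8)) + 10.975, blended linearly by mass fraction; since VBN is linear in VBI_i = ln(ln(visc_i + 0.8)) and the fractions sum to 1, blend VBI directly: visc = exp(exp(VBI_blend)) - 0.8
VBI_1 = ln(ln(26.3 + 0.8)) = 1.19378
VBI_2 = ln(ln(821 + 0.8)) = 1.90382
VBI_blend = 0.63 * 1.19378 + 0.37 * 1.90382 = 1.45649
visc_blend = exp(exp(1.45649)) - 0.8 = 72.23

72.23 cSt


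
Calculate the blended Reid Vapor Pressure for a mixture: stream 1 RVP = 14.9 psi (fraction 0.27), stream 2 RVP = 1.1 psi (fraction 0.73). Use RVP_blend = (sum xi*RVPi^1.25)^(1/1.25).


Chevron index: RVP_blend = (sum xi*RVPi^1.25)^(1/1.25)
RVP^1.25 terms: 0.27 * 14.9^1.25 + 0.73 * 1.1^1.25 = 8.72636
RVP_blend = 8.72636^(1/1.25) = 5.658

5.658 psi


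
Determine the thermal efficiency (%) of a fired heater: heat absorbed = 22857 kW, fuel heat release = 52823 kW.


Furnace efficiency = Q_absorbed / Q_fuel * 100
= 22857 / 52823 * 100 = 43.27

43.27 %


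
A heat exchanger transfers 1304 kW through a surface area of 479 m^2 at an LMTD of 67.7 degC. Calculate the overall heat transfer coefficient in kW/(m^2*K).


From Q = U*A*LMTD, U = Q / (A * LMTD)
U = 1304 / (479 * 67.7) = 1304 / 32428.3 = 0.04021

0.04021 kW/(m^2*K)


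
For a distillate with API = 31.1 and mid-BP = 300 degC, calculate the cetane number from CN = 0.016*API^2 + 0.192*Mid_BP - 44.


CN = 0.016 * 31.1^2 + 0.192 * 300 - 44
CN = 15.47536 + 57.6 - 44 = 29.07536

29.07536


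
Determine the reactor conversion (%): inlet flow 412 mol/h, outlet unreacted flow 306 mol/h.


X = (F_in - F_out) / F_in * 100
Moles reacted = 412 - 306 = 106
X = 106 / 412 * 100
= 0.2573 * 100
= 25.73 %

25.73 %


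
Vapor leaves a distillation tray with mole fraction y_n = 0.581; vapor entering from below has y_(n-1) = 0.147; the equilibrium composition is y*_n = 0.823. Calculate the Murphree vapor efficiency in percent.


Murphree vapor efficiency: EMV = (y_n - y_(n-1)) / (y*_n - y_(n-1)) * 100
EMV = (0.581 - 0.147) / (0.823 - 0.147) * 100 = 0.434 / 0.676 * 100 = 64.20

64.20 %


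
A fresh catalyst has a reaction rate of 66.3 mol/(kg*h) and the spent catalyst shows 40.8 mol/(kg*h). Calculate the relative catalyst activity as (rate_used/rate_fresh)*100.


Activity (%) = (rate_used / rate_fresh) * 100
rate_used = 40.8, rate_fresh = 66.3
= (40.8 / 66.3) * 100
= 0.6154 * 100 = 61.54

61.54 %


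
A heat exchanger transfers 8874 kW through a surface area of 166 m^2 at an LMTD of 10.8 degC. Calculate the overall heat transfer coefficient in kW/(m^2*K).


From Q = U*A*LMTD, U = Q / (A * LMTD)
U = 8874 / (166 * 10.8) = 8874 / 1792.8 = 4.950

4.950 kW/(m^2*K)


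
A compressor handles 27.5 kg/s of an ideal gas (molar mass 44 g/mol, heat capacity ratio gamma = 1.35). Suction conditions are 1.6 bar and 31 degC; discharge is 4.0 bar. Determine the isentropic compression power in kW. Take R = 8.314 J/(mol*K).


Isentropic work: W = m*(gamma/(gamma-1))*(R*T1/MW)*((P2/P1)^((gamma-1)/gamma) - 1)
T1 = 31 + 273.15 = 304.15 K
Pressure ratio = 4.0 / 1.6 = 2.5
Exponent = (1.35 - 1)/1.35 = 0.259259
(P2/P1)^exp - 1 = 2.5^0.259259 - 1 = 0.268147
W = 27.5 * 1.35 / 0.35 * 8.314 * 304.15 / 44 * 0.268147 = 1635

1635 kW


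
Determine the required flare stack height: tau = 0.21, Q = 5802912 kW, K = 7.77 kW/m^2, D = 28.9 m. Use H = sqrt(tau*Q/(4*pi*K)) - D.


tau*Q/(4*pi*K) = 0.21 * 5802912 / (4 * pi * 7.77) = 12480.6
sqrt(12480.6) = 111.717
H = 111.717 - 28.9 = 82.82

82.82 m


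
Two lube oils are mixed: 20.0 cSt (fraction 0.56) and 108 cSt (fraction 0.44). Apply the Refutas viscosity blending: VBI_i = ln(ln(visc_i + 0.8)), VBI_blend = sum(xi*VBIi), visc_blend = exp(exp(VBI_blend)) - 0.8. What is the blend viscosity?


Refutas method: VBN_i = 14.534*ln(ln(visc_i + 0.8)) + 10.975, blended linearly by mass fraction; since VBN is linear in VBI_i = ln(ln(visc_i + 0.8)) and the fractions sum to 1, blend VBI directly: visc = exp(exp(VBI_blend)) - 0.8
VBI_1 = ln(ln(20.0 + 0.8)) = 1.1102
VBI_2 = ln(ln(108 + 0.8)) = 1.54533
VBI_blend = 0.56 * 1.1102 + 0.44 * 1.54533 = 1.30166
visc_blend = exp(exp(1.30166)) - 0.8 = 38.66

38.66 cSt


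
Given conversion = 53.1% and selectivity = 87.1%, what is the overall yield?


Overall yield = conversion (%) * selectivity (%) / 100
Conversion = 53.1%, Selectivity = 87.1%
Y = 53.1 * 87.1 / 100
= 46.2501 %

46.2501 %


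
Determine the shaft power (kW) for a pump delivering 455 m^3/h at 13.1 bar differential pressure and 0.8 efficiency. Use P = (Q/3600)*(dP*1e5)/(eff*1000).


Q = 455 / 3600 = 0.126389 m^3/s
P = 0.126389 * (13.1 * 1e5) / 0.8 / 1000 = 207.0

207.0 kW


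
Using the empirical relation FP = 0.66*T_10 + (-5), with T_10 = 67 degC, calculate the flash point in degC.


FP = 0.66 * 67 + (-5) = 39.22

39.22 degC


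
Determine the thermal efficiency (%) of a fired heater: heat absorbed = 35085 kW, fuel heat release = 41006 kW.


Furnace efficiency = Q_absorbed / Q_fuel * 100
= 35085 / 41006 * 100 = 85.56

85.56 %
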